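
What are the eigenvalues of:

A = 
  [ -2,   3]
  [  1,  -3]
λ = (-5 + √13)/2, (-5 - √13)/2  (≈ -0.6972, -4.303)

tr(A) = -5, det(A) = 3
Characteristic polynomial: λ² - tr(A)λ + det(A) = λ² + 5λ + 3
λ² + 5λ + 3 = 0  ⇒  λ = (-5 ± √((5)² - 4·(3)))/2 = (-5 ± √(13))/2
  = (-5 + √13)/2,  (-5 - √13)/2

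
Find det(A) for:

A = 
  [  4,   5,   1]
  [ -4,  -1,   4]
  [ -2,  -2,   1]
Cofactor expansion along row 1:
det(A) = (4)·((-1)(1) - (4)(-2)) - (5)·((-4)(1) - (4)(-2)) + (1)·((-4)(-2) - (-1)(-2))
  = (4)(7) - (5)(4) + (1)(6)
  = 14

det(A) = 14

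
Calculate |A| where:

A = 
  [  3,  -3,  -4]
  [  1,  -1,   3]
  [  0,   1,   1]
-13

Cofactor expansion along row 1:
det(A) = (3)·((-1)(1) - (3)(1)) - (-3)·((1)(1) - (3)(0)) + (-4)·((1)(1) - (-1)(0))
  = (3)(-4) - (-3)(1) + (-4)(1)
  = -13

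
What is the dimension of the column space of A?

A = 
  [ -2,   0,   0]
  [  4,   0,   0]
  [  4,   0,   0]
dim(Col(A)) = 1

Row reduce:
R2 → R2 + (2)·R1
R3 → R3 + (2)·R1
REF = 
  [ -2,   0,   0]
  [  0,   0,   0]
  [  0,   0,   0]
Pivot columns: 1 → 1 pivot.
dim(Col(A)) = number of pivot columns = 1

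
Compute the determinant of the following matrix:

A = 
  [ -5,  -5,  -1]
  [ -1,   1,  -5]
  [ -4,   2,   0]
Cofactor expansion along row 1:
det(A) = (-5)·((1)(0) - (-5)(2)) - (-5)·((-1)(0) - (-5)(-4)) + (-1)·((-1)(2) - (1)(-4))
  = (-5)(10) - (-5)(-20) + (-1)(2)
  = -152

det(A) = -152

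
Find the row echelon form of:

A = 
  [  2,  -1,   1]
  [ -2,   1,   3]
Row operations:
R2 → R2 + (1)·R1

Resulting echelon form:
REF = 
  [  2,  -1,   1]
  [  0,   0,   4]

Rank = 2 (number of non-zero pivot rows).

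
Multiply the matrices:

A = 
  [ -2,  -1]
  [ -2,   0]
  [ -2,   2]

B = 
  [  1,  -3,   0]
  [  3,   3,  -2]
A is 3×2 and B is 2×3, so AB is 3×3. Each entry is (row of A)·(column of B):
AB[1,1] = (-2)(1) + (-1)(3) = -5
AB[1,2] = (-2)(-3) + (-1)(3) = 3
AB[1,3] = (-2)(0) + (-1)(-2) = 2
AB[2,1] = (-2)(1) + (0)(3) = -2
AB[2,2] = (-2)(-3) + (0)(3) = 6
AB[2,3] = (-2)(0) + (0)(-2) = 0
AB[3,1] = (-2)(1) + (2)(3) = 4
AB[3,2] = (-2)(-3) + (2)(3) = 12
AB[3,3] = (-2)(0) + (2)(-2) = -4

AB = 
  [ -5,   3,   2]
  [ -2,   6,   0]
  [  4,  12,  -4]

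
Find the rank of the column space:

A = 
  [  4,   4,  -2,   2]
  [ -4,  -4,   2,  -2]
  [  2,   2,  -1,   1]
Row reduce:
R2 → R2 + (1)·R1
R3 → R3 - (1/2)·R1
REF = 
  [  4,   4,  -2,   2]
  [  0,   0,   0,   0]
  [  0,   0,   0,   0]
Pivot columns: 1 → 1 pivot.
dim(Col(A)) = number of pivot columns = 1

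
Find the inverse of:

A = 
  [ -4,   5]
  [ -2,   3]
det(A) = (-4)(3) - (5)(-2) = -2
For a 2×2 matrix, A⁻¹ = (1/det(A)) · [[d, -b], [-c, a]]
    = (-1/2) · [[3, -5], [2, -4]]

A⁻¹ = 
  [-3/2,  5/2]
  [  -1,    2]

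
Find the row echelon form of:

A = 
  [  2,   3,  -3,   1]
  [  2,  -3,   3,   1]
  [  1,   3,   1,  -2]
Row operations:
R2 → R2 - (1)·R1
R3 → R3 - (1/2)·R1
R3 → R3 + (1/4)·R2

Resulting echelon form:
REF = 
  [   2,    3,   -3,    1]
  [   0,   -6,    6,    0]
  [   0,    0,    4, -5/2]

Rank = 3 (number of non-zero pivot rows).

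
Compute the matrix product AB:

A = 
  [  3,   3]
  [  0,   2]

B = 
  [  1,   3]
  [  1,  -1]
AB = 
  [  6,   6]
  [  2,  -2]

A is 2×2 and B is 2×2, so AB is 2×2. Each entry is (row of A)·(column of B):
AB[1,1] = (3)(1) + (3)(1) = 6
AB[1,2] = (3)(3) + (3)(-1) = 6
AB[2,1] = (0)(1) + (2)(1) = 2
AB[2,2] = (0)(3) + (2)(-1) = -2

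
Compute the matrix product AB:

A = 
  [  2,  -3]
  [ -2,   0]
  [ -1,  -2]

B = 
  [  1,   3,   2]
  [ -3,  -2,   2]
AB = 
  [ 11,  12,  -2]
  [ -2,  -6,  -4]
  [  5,   1,  -6]

A is 3×2 and B is 2×3, so AB is 3×3. Each entry is (row of A)·(column of B):
AB[1,1] = (2)(1) + (-3)(-3) = 11
AB[1,2] = (2)(3) + (-3)(-2) = 12
AB[1,3] = (2)(2) + (-3)(2) = -2
AB[2,1] = (-2)(1) + (0)(-3) = -2
AB[2,2] = (-2)(3) + (0)(-2) = -6
AB[2,3] = (-2)(2) + (0)(2) = -4
AB[3,1] = (-1)(1) + (-2)(-3) = 5
AB[3,2] = (-1)(3) + (-2)(-2) = 1
AB[3,3] = (-1)(2) + (-2)(2) = -6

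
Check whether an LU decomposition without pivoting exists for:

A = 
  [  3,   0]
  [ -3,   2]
Yes.
A[1,1] = 3 ≠ 0, so Gaussian elimination proceeds without a row swap: multiplier ℓ₂₁ = (-3)/(3) = -1, and U[2,2] = 2 - (-1)(0) = 2.
L = 
  [  1,   0]
  [ -1,   1]
U = 
  [  3,   0]
  [  0,   2]
Check row 2 of LU: [(-1)(3), (-1)(0) + 2] = [-3, 2] = row 2 of A ✓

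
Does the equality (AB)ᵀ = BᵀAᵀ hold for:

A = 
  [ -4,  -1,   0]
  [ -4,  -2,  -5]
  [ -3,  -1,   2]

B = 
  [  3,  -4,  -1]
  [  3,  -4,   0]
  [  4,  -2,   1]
Yes

(AB)ᵀ = 
  [-15, -38,  -4]
  [ 20,  34,  12]
  [  4,  -1,   5]

BᵀAᵀ = 
  [-15, -38,  -4]
  [ 20,  34,  12]
  [  4,  -1,   5]

Both sides are equal — this is the standard identity (AB)ᵀ = BᵀAᵀ, which holds for all A, B.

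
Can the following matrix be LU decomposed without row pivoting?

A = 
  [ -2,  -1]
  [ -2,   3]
Yes.
A[1,1] = -2 ≠ 0, so Gaussian elimination proceeds without a row swap: multiplier ℓ₂₁ = (-2)/(-2) = 1, and U[2,2] = 3 - (1)(-1) = 4.
L = 
  [  1,   0]
  [  1,   1]
U = 
  [ -2,  -1]
  [  0,   4]
Check row 2 of LU: [(1)(-2), (1)(-1) + 4] = [-2, 3] = row 2 of A ✓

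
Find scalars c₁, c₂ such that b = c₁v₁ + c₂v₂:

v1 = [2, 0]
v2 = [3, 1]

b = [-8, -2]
c1 = -1, c2 = -2

b = -1·v1 + -2·v2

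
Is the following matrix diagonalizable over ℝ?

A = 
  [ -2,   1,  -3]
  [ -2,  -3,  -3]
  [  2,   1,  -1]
No

Characteristic polynomial: det(λI - A) = λ³ + 6λ² + 22λ + 32
By the rational root theorem any rational root is an integer dividing 32; none of those is a root, so p(λ) has no rational roots and hence (being an irreducible cubic) no repeated roots.
Discriminant of the cubic: Δ = -4432
Δ < 0 ⇒ one real eigenvalue and a complex-conjugate pair: λ ≈ -1.803 + 3.181i, -1.803 - 3.181i, -2.394
Has complex eigenvalues (not diagonalizable over ℝ).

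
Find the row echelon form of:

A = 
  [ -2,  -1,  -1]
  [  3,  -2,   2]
Row operations:
R2 → R2 + (3/2)·R1

Resulting echelon form:
REF = 
  [  -2,   -1,   -1]
  [   0, -7/2,  1/2]

Rank = 2 (number of non-zero pivot rows).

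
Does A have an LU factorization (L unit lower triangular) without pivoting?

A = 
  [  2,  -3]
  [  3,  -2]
Yes.
A[1,1] = 2 ≠ 0, so Gaussian elimination proceeds without a row swap: multiplier ℓ₂₁ = (3)/(2) = 3/2, and U[2,2] = -2 - (3/2)(-3) = 5/2.
L = 
  [  1,   0]
  [3/2,   1]
U = 
  [  2,  -3]
  [  0, 5/2]
Check row 2 of LU: [(3/2)(2), (3/2)(-3) + (5/2)] = [3, -2] = row 2 of A ✓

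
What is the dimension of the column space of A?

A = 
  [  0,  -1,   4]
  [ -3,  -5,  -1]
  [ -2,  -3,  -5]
dim(Col(A)) = 3

Row reduce:
Swap R1 ↔ R2
R3 → R3 - (2/3)·R1
R3 → R3 + (1/3)·R2
REF = 
  [ -3,  -5,  -1]
  [  0,  -1,   4]
  [  0,   0,  -3]
Pivot columns: 1, 2, 3 → 3 pivots.
dim(Col(A)) = number of pivot columns = 3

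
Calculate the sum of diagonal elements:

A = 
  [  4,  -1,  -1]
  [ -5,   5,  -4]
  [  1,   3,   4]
13

tr(A) = 4 + 5 + 4 = 13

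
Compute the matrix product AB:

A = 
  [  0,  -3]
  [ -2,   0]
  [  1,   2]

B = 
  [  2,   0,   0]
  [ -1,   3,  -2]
A is 3×2 and B is 2×3, so AB is 3×3. Each entry is (row of A)·(column of B):
AB[1,1] = (0)(2) + (-3)(-1) = 3
AB[1,2] = (0)(0) + (-3)(3) = -9
AB[1,3] = (0)(0) + (-3)(-2) = 6
AB[2,1] = (-2)(2) + (0)(-1) = -4
AB[2,2] = (-2)(0) + (0)(3) = 0
AB[2,3] = (-2)(0) + (0)(-2) = 0
AB[3,1] = (1)(2) + (2)(-1) = 0
AB[3,2] = (1)(0) + (2)(3) = 6
AB[3,3] = (1)(0) + (2)(-2) = -4

AB = 
  [  3,  -9,   6]
  [ -4,   0,   0]
  [  0,   6,  -4]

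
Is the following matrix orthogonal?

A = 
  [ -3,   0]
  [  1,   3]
No

AᵀA = 
  [ 10,   3]
  [  3,   9]
≠ I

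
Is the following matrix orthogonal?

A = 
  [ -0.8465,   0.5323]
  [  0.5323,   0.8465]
Yes

AᵀA = 
  [  0.9999,   0]
  [  0,   0.9999]
≈ I (equal to I up to the 4-dp rounding of the entries)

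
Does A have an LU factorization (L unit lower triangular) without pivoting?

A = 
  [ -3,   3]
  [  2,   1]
Yes.
A[1,1] = -3 ≠ 0, so Gaussian elimination proceeds without a row swap: multiplier ℓ₂₁ = (2)/(-3) = -2/3, and U[2,2] = 1 - (-2/3)(3) = 3.
L = 
  [   1,    0]
  [-2/3,    1]
U = 
  [ -3,   3]
  [  0,   3]
Check row 2 of LU: [(-2/3)(-3), (-2/3)(3) + 3] = [2, 1] = row 2 of A ✓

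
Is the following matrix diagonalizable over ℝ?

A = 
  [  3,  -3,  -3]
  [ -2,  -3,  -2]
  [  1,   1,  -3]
No

Characteristic polynomial: det(λI - A) = λ³ + 3λ² - 10λ - 54
By the rational root theorem any rational root is an integer dividing 54; none of those is a root, so p(λ) has no rational roots and hence (being an irreducible cubic) no repeated roots.
Discriminant of the cubic: Δ = -38840
Δ < 0 ⇒ one real eigenvalue and a complex-conjugate pair: λ ≈ 3.686, -3.343 + 1.863i, -3.343 - 1.863i
Has complex eigenvalues (not diagonalizable over ℝ).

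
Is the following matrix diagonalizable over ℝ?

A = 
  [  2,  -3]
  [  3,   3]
No

tr(A) = 5, det(A) = 15
Characteristic polynomial: λ² - tr(A)λ + det(A) = λ² - 5λ + 15
λ² - 5λ + 15 = 0  ⇒  λ = (5 ± √((-5)² - 4·(15)))/2 = (5 ± √(-35))/2
  = (5 + i√35)/2,  (5 - i√35)/2
Eigenvalues: (5 + i√35)/2, (5 - i√35)/2  (≈ 2.5 + 2.958i, 2.5 - 2.958i)
Has complex eigenvalues (not diagonalizable over ℝ).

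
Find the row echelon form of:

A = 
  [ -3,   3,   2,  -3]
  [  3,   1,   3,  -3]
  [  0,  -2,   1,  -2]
Row operations:
R2 → R2 + (1)·R1
R3 → R3 + (1/2)·R2

Resulting echelon form:
REF = 
  [ -3,   3,   2,  -3]
  [  0,   4,   5,  -6]
  [  0,   0, 7/2,  -5]

Rank = 3 (number of non-zero pivot rows).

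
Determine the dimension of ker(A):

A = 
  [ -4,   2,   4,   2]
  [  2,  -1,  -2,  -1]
nullity(A) = 3

Row reduce:
R2 → R2 + (1/2)·R1
REF = 
  [ -4,   2,   4,   2]
  [  0,   0,   0,   0]
Pivot columns: 1 → 1 pivot.
rank(A) = 1, so nullity(A) = 4 - 1 = 3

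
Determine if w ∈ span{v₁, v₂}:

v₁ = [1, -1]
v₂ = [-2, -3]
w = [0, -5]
Yes

Form the augmented matrix and row-reduce:
[v₁|v₂|w] = 
  [  1,  -2,   0]
  [ -1,  -3,  -5]
R2 → R2 + (1)·R1
REF = 
  [  1,  -2,   0]
  [  0,  -5,  -5]

No row of the form [0 0 | nonzero], so the system is consistent. Back-substitution gives c₁ = 2, c₂ = 1: w = (2)·v₁ + (1)·v₂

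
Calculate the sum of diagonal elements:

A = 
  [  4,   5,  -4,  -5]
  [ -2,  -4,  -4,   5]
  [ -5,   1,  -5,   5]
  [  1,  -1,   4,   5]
0

tr(A) = 4 + -4 + -5 + 5 = 0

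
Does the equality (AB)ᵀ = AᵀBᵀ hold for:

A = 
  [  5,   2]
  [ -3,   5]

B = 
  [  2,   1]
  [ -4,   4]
No

(AB)ᵀ = 
  [  2, -26]
  [ 13,  17]

AᵀBᵀ = 
  [  7, -32]
  [  9,  12]

The two matrices differ, so (AB)ᵀ ≠ AᵀBᵀ in general. The correct identity is (AB)ᵀ = BᵀAᵀ.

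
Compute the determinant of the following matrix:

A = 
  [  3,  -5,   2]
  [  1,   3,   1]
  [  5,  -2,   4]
3

Cofactor expansion along row 1:
det(A) = (3)·((3)(4) - (1)(-2)) - (-5)·((1)(4) - (1)(5)) + (2)·((1)(-2) - (3)(5))
  = (3)(14) - (-5)(-1) + (2)(-17)
  = 3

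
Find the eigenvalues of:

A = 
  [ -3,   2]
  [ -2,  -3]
λ = -3 + 2i, -3 - 2i  (≈ -3 + 2i, -3 - 2i)

tr(A) = -6, det(A) = 13
Characteristic polynomial: λ² - tr(A)λ + det(A) = λ² + 6λ + 13
λ² + 6λ + 13 = 0  ⇒  λ = (-6 ± √((6)² - 4·(13)))/2 = (-6 ± √(-16))/2
  = -3 + 2i,  -3 - 2i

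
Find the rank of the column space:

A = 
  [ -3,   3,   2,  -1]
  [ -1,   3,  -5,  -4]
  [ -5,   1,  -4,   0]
dim(Col(A)) = 3

Row reduce:
R2 → R2 - (1/3)·R1
R3 → R3 - (5/3)·R1
R3 → R3 + (2)·R2
REF = 
  [   -3,     3,     2,    -1]
  [    0,     2, -17/3, -11/3]
  [    0,     0, -56/3, -17/3]
Pivot columns: 1, 2, 3 → 3 pivots.
dim(Col(A)) = number of pivot columns = 3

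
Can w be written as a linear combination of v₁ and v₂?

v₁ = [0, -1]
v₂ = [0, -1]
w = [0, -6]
Yes

Form the augmented matrix and row-reduce:
[v₁|v₂|w] = 
  [  0,   0,   0]
  [ -1,  -1,  -6]
Swap R1 ↔ R2
REF = 
  [ -1,  -1,  -6]
  [  0,   0,   0]

No row of the form [0 0 | nonzero], so the system is consistent. Back-substitution gives c₁ = 6, c₂ = 0: w = (6)·v₁ + (0)·v₂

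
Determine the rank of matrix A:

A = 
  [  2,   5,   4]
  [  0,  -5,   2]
rank(A) = 2

Row reduce:
(no row operations needed)
REF = 
  [  2,   5,   4]
  [  0,  -5,   2]
Pivot columns: 1, 2 → 2 pivots.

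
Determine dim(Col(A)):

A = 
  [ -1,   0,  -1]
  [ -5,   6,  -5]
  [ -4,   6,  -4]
Row reduce:
R2 → R2 - (5)·R1
R3 → R3 - (4)·R1
R3 → R3 - (1)·R2
REF = 
  [ -1,   0,  -1]
  [  0,   6,   0]
  [  0,   0,   0]
Pivot columns: 1, 2 → 2 pivots.
dim(Col(A)) = number of pivot columns = 2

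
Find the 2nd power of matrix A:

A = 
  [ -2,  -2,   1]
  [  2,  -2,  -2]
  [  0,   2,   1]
A² = A·A:
A²[1,1] = (-2)(-2) + (-2)(2) + (1)(0) = 0
A²[1,2] = (-2)(-2) + (-2)(-2) + (1)(2) = 10
A²[1,3] = (-2)(1) + (-2)(-2) + (1)(1) = 3
A²[2,1] = (2)(-2) + (-2)(2) + (-2)(0) = -8
A²[2,2] = (2)(-2) + (-2)(-2) + (-2)(2) = -4
A²[2,3] = (2)(1) + (-2)(-2) + (-2)(1) = 4
A²[3,1] = (0)(-2) + (2)(2) + (1)(0) = 4
A²[3,2] = (0)(-2) + (2)(-2) + (1)(2) = -2
A²[3,3] = (0)(1) + (2)(-2) + (1)(1) = -3
A² = 
  [  0,  10,   3]
  [ -8,  -4,   4]
  [  4,  -2,  -3]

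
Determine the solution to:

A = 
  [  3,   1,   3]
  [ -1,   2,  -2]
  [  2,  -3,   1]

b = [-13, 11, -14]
Row reduce the augmented matrix [A|b]:
R2 → R2 + (1/3)·R1
R3 → R3 - (2/3)·R1
R3 → R3 + (11/7)·R2
REF = 
  [    3,     1,     3,   -13]
  [    0,   7/3,    -1,  20/3]
  [    0,     0, -18/7,  36/7]

Back-substitution:
x₃ = (36/7) / (-18/7) = -2
x₂ = (20/3 - (-1)(-2)) / (7/3) = 2
x₁ = (-13 - (1)(2) - (3)(-2)) / 3 = -3

x = [-3, 2, -2]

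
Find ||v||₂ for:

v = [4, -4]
5.657

||v||₂ = √((4)² + (-4)²) = √32 = 5.657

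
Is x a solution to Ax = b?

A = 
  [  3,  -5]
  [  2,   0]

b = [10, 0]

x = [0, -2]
Yes

Ax = [10, 0] = b ✓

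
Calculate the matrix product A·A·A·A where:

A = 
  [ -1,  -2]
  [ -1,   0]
A^4 = 
  [ 11,  10]
  [  5,   6]

A² = A·A:
A²[1,1] = (-1)(-1) + (-2)(-1) = 3
A²[1,2] = (-1)(-2) + (-2)(0) = 2
A²[2,1] = (-1)(-1) + (0)(-1) = 1
A²[2,2] = (-1)(-2) + (0)(0) = 2
A² = 
  [  3,   2]
  [  1,   2]

A^3 = A^2·A:
A^3[1,1] = (3)(-1) + (2)(-1) = -5
A^3[1,2] = (3)(-2) + (2)(0) = -6
A^3[2,1] = (1)(-1) + (2)(-1) = -3
A^3[2,2] = (1)(-2) + (2)(0) = -2
A^3 = 
  [ -5,  -6]
  [ -3,  -2]

A^4 = A^3·A:
A^4[1,1] = (-5)(-1) + (-6)(-1) = 11
A^4[1,2] = (-5)(-2) + (-6)(0) = 10
A^4[2,1] = (-3)(-1) + (-2)(-1) = 5
A^4[2,2] = (-3)(-2) + (-2)(0) = 6
A^4 = 
  [ 11,  10]
  [  5,   6]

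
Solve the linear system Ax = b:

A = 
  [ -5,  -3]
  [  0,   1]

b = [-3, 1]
x = [0, 1]

Row reduce the augmented matrix [A|b]:
(already in echelon form)
REF = 
  [ -5,  -3,  -3]
  [  0,   1,   1]

Back-substitution:
x₂ = 1 / 1 = 1
x₁ = (-3 - (-3)(1)) / (-5) = 0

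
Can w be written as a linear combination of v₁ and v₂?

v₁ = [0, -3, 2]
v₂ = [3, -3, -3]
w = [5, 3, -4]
No

Form the augmented matrix and row-reduce:
[v₁|v₂|w] = 
  [  0,   3,   5]
  [ -3,  -3,   3]
  [  2,  -3,  -4]
Swap R1 ↔ R2
R3 → R3 + (2/3)·R1
R3 → R3 + (5/3)·R2
REF = 
  [  -3,   -3,    3]
  [   0,    3,    5]
  [   0,    0, 19/3]

Row 3 reads [0 0 | 19/3], i.e. 0 = 19/3, so the system is inconsistent and w ∉ span{v₁, v₂}.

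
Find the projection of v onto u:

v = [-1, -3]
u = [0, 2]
v·u = (-1)(0) + (-3)(2) = -6
u·u = (0)² + (2)² = 4
proj_u(v) = (v·u / u·u) × u = (-6/4) × u = (-3/2) × u

proj_u(v) = [0, -3]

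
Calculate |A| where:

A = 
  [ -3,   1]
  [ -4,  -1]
For a 2×2 matrix, det = ad - bc = (-3)(-1) - (1)(-4) = 7

det(A) = 7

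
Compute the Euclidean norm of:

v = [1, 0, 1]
1.414

||v||₂ = √((1)² + (0)² + (1)²) = √2 = 1.414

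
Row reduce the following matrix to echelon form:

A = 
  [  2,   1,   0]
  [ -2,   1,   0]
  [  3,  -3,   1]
Row operations:
R2 → R2 + (1)·R1
R3 → R3 - (3/2)·R1
R3 → R3 + (9/4)·R2

Resulting echelon form:
REF = 
  [  2,   1,   0]
  [  0,   2,   0]
  [  0,   0,   1]

Rank = 3 (number of non-zero pivot rows).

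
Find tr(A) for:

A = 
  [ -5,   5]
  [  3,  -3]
-8

tr(A) = -5 + -3 = -8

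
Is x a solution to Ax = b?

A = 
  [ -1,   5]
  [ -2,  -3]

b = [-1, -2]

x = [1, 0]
Yes

Ax = [-1, -2] = b ✓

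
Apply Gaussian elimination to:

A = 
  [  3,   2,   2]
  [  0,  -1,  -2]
Row operations:
No row operations needed (already in echelon form).

Resulting echelon form:
REF = 
  [  3,   2,   2]
  [  0,  -1,  -2]

Rank = 2 (number of non-zero pivot rows).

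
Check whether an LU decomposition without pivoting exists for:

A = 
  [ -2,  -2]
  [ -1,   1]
Yes.
A[1,1] = -2 ≠ 0, so Gaussian elimination proceeds without a row swap: multiplier ℓ₂₁ = (-1)/(-2) = 1/2, and U[2,2] = 1 - (1/2)(-2) = 2.
L = 
  [  1,   0]
  [1/2,   1]
U = 
  [ -2,  -2]
  [  0,   2]
Check row 2 of LU: [(1/2)(-2), (1/2)(-2) + 2] = [-1, 1] = row 2 of A ✓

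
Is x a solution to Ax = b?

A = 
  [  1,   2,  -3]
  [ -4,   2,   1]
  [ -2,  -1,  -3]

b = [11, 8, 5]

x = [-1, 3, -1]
No

Ax = [8, 9, 2] ≠ b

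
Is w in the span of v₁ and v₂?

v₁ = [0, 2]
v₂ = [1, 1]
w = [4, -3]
Yes

Form the augmented matrix and row-reduce:
[v₁|v₂|w] = 
  [  0,   1,   4]
  [  2,   1,  -3]
Swap R1 ↔ R2
REF = 
  [  2,   1,  -3]
  [  0,   1,   4]

No row of the form [0 0 | nonzero], so the system is consistent. Back-substitution gives c₁ = -7/2, c₂ = 4: w = (-7/2)·v₁ + (4)·v₂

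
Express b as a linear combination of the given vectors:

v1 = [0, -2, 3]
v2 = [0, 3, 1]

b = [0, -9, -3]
c1 = 0, c2 = -3

b = 0·v1 + -3·v2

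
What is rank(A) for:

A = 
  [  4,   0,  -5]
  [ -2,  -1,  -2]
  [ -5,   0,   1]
rank(A) = 3

Row reduce:
R2 → R2 + (1/2)·R1
R3 → R3 + (5/4)·R1
REF = 
  [    4,     0,    -5]
  [    0,    -1,  -9/2]
  [    0,     0, -21/4]
Pivot columns: 1, 2, 3 → 3 pivots.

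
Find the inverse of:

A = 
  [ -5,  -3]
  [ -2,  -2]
det(A) = (-5)(-2) - (-3)(-2) = 4
For a 2×2 matrix, A⁻¹ = (1/det(A)) · [[d, -b], [-c, a]]
    = (1/4) · [[-2, 3], [2, -5]]

A⁻¹ = 
  [-1/2,  3/4]
  [ 1/2, -5/4]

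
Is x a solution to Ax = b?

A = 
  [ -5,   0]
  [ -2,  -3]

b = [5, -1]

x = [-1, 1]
Yes

Ax = [5, -1] = b ✓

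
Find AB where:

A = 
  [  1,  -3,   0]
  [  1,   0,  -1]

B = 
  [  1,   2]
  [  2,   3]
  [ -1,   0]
A is 2×3 and B is 3×2, so AB is 2×2. Each entry is (row of A)·(column of B):
AB[1,1] = (1)(1) + (-3)(2) + (0)(-1) = -5
AB[1,2] = (1)(2) + (-3)(3) + (0)(0) = -7
AB[2,1] = (1)(1) + (0)(2) + (-1)(-1) = 2
AB[2,2] = (1)(2) + (0)(3) + (-1)(0) = 2

AB = 
  [ -5,  -7]
  [  2,   2]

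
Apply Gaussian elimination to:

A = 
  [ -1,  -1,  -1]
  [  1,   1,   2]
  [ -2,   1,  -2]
Row operations:
R2 → R2 + (1)·R1
R3 → R3 - (2)·R1
Swap R2 ↔ R3

Resulting echelon form:
REF = 
  [ -1,  -1,  -1]
  [  0,   3,   0]
  [  0,   0,   1]

Rank = 3 (number of non-zero pivot rows).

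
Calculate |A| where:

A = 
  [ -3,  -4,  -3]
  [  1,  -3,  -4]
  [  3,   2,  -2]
-35

Cofactor expansion along row 1:
det(A) = (-3)·((-3)(-2) - (-4)(2)) - (-4)·((1)(-2) - (-4)(3)) + (-3)·((1)(2) - (-3)(3))
  = (-3)(14) - (-4)(10) + (-3)(11)
  = -35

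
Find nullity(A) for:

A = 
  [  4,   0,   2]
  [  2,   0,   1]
nullity(A) = 2

Row reduce:
R2 → R2 - (1/2)·R1
REF = 
  [  4,   0,   2]
  [  0,   0,   0]
Pivot columns: 1 → 1 pivot.
rank(A) = 1, so nullity(A) = 3 - 1 = 2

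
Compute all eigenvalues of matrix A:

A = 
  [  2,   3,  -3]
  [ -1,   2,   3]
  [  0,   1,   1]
λ = 1, 2, 2

Characteristic polynomial: det(λI - A) = λ³ - 5λ² + 8λ - 4
Testing integer divisors of the constant term: p(1) = 0, so (λ - 1) is a factor:
p(λ) = (λ - 1)(λ² - 4λ + 4)
λ² - 4λ + 4 = (λ - 2)²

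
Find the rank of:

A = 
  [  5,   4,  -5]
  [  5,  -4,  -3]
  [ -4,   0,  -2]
Row reduce:
R2 → R2 - (1)·R1
R3 → R3 + (4/5)·R1
R3 → R3 + (2/5)·R2
REF = 
  [    5,     4,    -5]
  [    0,    -8,     2]
  [    0,     0, -26/5]
Pivot columns: 1, 2, 3 → 3 pivots.

rank(A) = 3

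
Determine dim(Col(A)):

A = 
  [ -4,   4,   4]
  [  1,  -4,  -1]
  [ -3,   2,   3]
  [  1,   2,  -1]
dim(Col(A)) = 2

Row reduce:
R2 → R2 + (1/4)·R1
R3 → R3 - (3/4)·R1
R4 → R4 + (1/4)·R1
R3 → R3 - (1/3)·R2
R4 → R4 + (1)·R2
REF = 
  [ -4,   4,   4]
  [  0,  -3,   0]
  [  0,   0,   0]
  [  0,   0,   0]
Pivot columns: 1, 2 → 2 pivots.
dim(Col(A)) = number of pivot columns = 2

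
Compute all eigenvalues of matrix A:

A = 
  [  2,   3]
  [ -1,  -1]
tr(A) = 1, det(A) = 1
Characteristic polynomial: λ² - tr(A)λ + det(A) = λ² - λ + 1
λ² - λ + 1 = 0  ⇒  λ = (1 ± √((-1)² - 4·(1)))/2 = (1 ± √(-3))/2
  = (1 + i√3)/2,  (1 - i√3)/2

λ = (1 + i√3)/2, (1 - i√3)/2  (≈ 0.5 + 0.866i, 0.5 - 0.866i)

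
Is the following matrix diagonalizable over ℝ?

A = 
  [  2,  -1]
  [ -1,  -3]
Yes

tr(A) = -1, det(A) = -7
Characteristic polynomial: λ² - tr(A)λ + det(A) = λ² + λ - 7
λ² + λ - 7 = 0  ⇒  λ = (-1 ± √((1)² - 4·(-7)))/2 = (-1 ± √(29))/2
  = (-1 + √29)/2,  (-1 - √29)/2
Eigenvalues: (-1 + √29)/2, (-1 - √29)/2  (≈ 2.193, -3.193)
The two irrational eigenvalues are distinct (simple), so each has alg. mult. = geom. mult. = 1.
Sum of geometric multiplicities equals n, so A has n independent eigenvectors.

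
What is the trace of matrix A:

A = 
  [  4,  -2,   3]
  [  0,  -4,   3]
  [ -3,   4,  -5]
-5

tr(A) = 4 + -4 + -5 = -5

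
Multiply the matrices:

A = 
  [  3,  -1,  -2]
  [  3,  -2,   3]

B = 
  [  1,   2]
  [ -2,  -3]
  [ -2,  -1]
AB = 
  [  9,  11]
  [  1,   9]

A is 2×3 and B is 3×2, so AB is 2×2. Each entry is (row of A)·(column of B):
AB[1,1] = (3)(1) + (-1)(-2) + (-2)(-2) = 9
AB[1,2] = (3)(2) + (-1)(-3) + (-2)(-1) = 11
AB[2,1] = (3)(1) + (-2)(-2) + (3)(-2) = 1
AB[2,2] = (3)(2) + (-2)(-3) + (3)(-1) = 9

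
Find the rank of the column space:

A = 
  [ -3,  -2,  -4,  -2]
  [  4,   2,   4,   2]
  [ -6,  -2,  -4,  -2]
dim(Col(A)) = 2

Row reduce:
R2 → R2 + (4/3)·R1
R3 → R3 - (2)·R1
R3 → R3 + (3)·R2
REF = 
  [  -3,   -2,   -4,   -2]
  [   0, -2/3, -4/3, -2/3]
  [   0,    0,    0,    0]
Pivot columns: 1, 2 → 2 pivots.
dim(Col(A)) = number of pivot columns = 2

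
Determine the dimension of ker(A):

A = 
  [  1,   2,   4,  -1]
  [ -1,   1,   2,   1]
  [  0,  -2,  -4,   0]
nullity(A) = 2

Row reduce:
R2 → R2 + (1)·R1
R3 → R3 + (2/3)·R2
REF = 
  [  1,   2,   4,  -1]
  [  0,   3,   6,   0]
  [  0,   0,   0,   0]
Pivot columns: 1, 2 → 2 pivots.
rank(A) = 2, so nullity(A) = 4 - 2 = 2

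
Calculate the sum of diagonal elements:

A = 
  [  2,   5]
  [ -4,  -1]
1

tr(A) = 2 + -1 = 1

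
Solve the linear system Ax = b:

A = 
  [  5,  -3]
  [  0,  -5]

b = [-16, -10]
Row reduce the augmented matrix [A|b]:
(already in echelon form)
REF = 
  [  5,  -3, -16]
  [  0,  -5, -10]

Back-substitution:
x₂ = (-10) / (-5) = 2
x₁ = (-16 - (-3)(2)) / 5 = -2

x = [-2, 2]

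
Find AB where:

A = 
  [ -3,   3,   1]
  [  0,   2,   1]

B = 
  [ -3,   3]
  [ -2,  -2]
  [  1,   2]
AB = 
  [  4, -13]
  [ -3,  -2]

A is 2×3 and B is 3×2, so AB is 2×2. Each entry is (row of A)·(column of B):
AB[1,1] = (-3)(-3) + (3)(-2) + (1)(1) = 4
AB[1,2] = (-3)(3) + (3)(-2) + (1)(2) = -13
AB[2,1] = (0)(-3) + (2)(-2) + (1)(1) = -3
AB[2,2] = (0)(3) + (2)(-2) + (1)(2) = -2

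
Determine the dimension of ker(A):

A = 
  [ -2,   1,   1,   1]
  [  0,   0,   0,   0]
nullity(A) = 3

Row reduce:
(no row operations needed)
REF = 
  [ -2,   1,   1,   1]
  [  0,   0,   0,   0]
Pivot columns: 1 → 1 pivot.
rank(A) = 1, so nullity(A) = 4 - 1 = 3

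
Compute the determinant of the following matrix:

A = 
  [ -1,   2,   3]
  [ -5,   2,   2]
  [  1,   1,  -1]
-23

Cofactor expansion along row 1:
det(A) = (-1)·((2)(-1) - (2)(1)) - (2)·((-5)(-1) - (2)(1)) + (3)·((-5)(1) - (2)(1))
  = (-1)(-4) - (2)(3) + (3)(-7)
  = -23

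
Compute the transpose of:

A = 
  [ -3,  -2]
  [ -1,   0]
Aᵀ = 
  [ -3,  -1]
  [ -2,   0]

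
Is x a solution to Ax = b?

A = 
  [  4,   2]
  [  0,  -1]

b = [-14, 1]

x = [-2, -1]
No

Ax = [-10, 1] ≠ b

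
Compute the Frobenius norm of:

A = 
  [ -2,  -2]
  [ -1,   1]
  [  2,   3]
||A||_F = 4.796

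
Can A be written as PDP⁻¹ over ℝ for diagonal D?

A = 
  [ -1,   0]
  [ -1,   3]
Yes

tr(A) = 2, det(A) = -3
Characteristic polynomial: λ² - tr(A)λ + det(A) = λ² - 2λ - 3
λ² - 2λ - 3 = (λ + 1)(λ - 3)
Eigenvalues: 3, -1
λ=-1: alg. mult. = 1, geom. mult. = 2 - rank(A - (-1)I) = 2 - 1 = 1
λ=3: alg. mult. = 1, geom. mult. = 2 - rank(A - (3)I) = 2 - 1 = 1
Sum of geometric multiplicities equals n, so A has n independent eigenvectors.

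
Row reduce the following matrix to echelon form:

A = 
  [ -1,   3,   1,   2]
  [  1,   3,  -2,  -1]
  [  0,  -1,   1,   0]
Row operations:
R2 → R2 + (1)·R1
R3 → R3 + (1/6)·R2

Resulting echelon form:
REF = 
  [ -1,   3,   1,   2]
  [  0,   6,  -1,   1]
  [  0,   0, 5/6, 1/6]

Rank = 3 (number of non-zero pivot rows).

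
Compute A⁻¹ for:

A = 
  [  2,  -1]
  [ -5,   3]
det(A) = (2)(3) - (-1)(-5) = 1
For a 2×2 matrix, A⁻¹ = (1/det(A)) · [[d, -b], [-c, a]]
    = (1) · [[3, 1], [5, 2]]

A⁻¹ = 
  [  3,   1]
  [  5,   2]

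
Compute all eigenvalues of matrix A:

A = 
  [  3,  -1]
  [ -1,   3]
λ = 4, 2

tr(A) = 6, det(A) = 8
Characteristic polynomial: λ² - tr(A)λ + det(A) = λ² - 6λ + 8
λ² - 6λ + 8 = (λ - 2)(λ - 4)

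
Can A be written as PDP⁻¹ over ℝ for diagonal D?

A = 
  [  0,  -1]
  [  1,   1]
No

tr(A) = 1, det(A) = 1
Characteristic polynomial: λ² - tr(A)λ + det(A) = λ² - λ + 1
λ² - λ + 1 = 0  ⇒  λ = (1 ± √((-1)² - 4·(1)))/2 = (1 ± √(-3))/2
  = (1 + i√3)/2,  (1 - i√3)/2
Eigenvalues: (1 + i√3)/2, (1 - i√3)/2  (≈ 0.5 + 0.866i, 0.5 - 0.866i)
Has complex eigenvalues (not diagonalizable over ℝ).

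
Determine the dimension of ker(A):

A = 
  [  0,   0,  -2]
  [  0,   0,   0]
nullity(A) = 2

Row reduce:
(no row operations needed)
REF = 
  [  0,   0,  -2]
  [  0,   0,   0]
Pivot columns: 3 → 1 pivot.
rank(A) = 1, so nullity(A) = 3 - 1 = 2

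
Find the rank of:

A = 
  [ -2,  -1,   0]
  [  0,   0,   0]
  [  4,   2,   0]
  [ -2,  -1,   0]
Row reduce:
R3 → R3 + (2)·R1
R4 → R4 - (1)·R1
REF = 
  [ -2,  -1,   0]
  [  0,   0,   0]
  [  0,   0,   0]
  [  0,   0,   0]
Pivot columns: 1 → 1 pivot.

rank(A) = 1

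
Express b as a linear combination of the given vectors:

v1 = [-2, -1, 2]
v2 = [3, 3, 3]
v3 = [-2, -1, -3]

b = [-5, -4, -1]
c1 = 1, c2 = -1, c3 = 0

b = 1·v1 + -1·v2 + 0·v3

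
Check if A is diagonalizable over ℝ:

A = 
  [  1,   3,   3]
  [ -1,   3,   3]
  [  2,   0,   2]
No

Characteristic polynomial: det(λI - A) = λ³ - 6λ² + 8λ - 12
By the rational root theorem any rational root is an integer dividing 12; none of those is a root, so p(λ) has no rational roots and hence (being an irreducible cubic) no repeated roots.
Discriminant of the cubic: Δ = -3632
Δ < 0 ⇒ one real eigenvalue and a complex-conjugate pair: λ ≈ 4.862, 0.5689 + 1.464i, 0.5689 - 1.464i
Has complex eigenvalues (not diagonalizable over ℝ).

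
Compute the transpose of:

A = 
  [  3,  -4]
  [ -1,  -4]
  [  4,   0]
Aᵀ = 
  [  3,  -1,   4]
  [ -4,  -4,   0]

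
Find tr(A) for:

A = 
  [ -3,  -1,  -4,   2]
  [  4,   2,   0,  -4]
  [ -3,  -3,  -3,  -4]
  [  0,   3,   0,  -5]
-9

tr(A) = -3 + 2 + -3 + -5 = -9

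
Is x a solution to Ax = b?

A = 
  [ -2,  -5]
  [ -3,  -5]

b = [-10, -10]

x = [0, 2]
Yes

Ax = [-10, -10] = b ✓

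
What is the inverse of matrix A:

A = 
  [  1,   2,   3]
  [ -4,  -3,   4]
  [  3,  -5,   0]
det(A) = (1)·((-3)(0) - (4)(-5)) - (2)·((-4)(0) - (4)(3)) + (3)·((-4)(-5) - (-3)(3))
  = (1)(20) - (2)(-12) + (3)(29)
  = 131
det(A) = 131 ≠ 0, so A is invertible.

Cofactors Cᵢⱼ = (-1)ⁱ⁺ʲ·Mᵢⱼ:
C = 
  [ 20,  12,  29]
  [-15,  -9,  11]
  [ 17, -16,   5]

adj(A) = Cᵀ:
adj(A) = 
  [ 20, -15,  17]
  [ 12,  -9, -16]
  [ 29,  11,   5]

A⁻¹ = (1/131) · adj(A):
A⁻¹ = 
  [ 20/131, -15/131,  17/131]
  [ 12/131,  -9/131, -16/131]
  [ 29/131,  11/131,   5/131]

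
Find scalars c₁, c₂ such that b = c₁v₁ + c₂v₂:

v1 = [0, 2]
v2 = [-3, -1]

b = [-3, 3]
c1 = 2, c2 = 1

b = 2·v1 + 1·v2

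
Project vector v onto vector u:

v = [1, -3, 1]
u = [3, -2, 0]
v·u = (1)(3) + (-3)(-2) + (1)(0) = 9
u·u = (3)² + (-2)² + (0)² = 13
proj_u(v) = (v·u / u·u) × u = (9/13) × u

proj_u(v) = [27/13, -18/13, 0]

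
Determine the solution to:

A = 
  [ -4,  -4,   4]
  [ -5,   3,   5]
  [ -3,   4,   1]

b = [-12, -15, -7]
x = [2, 0, -1]

Row reduce the augmented matrix [A|b]:
R2 → R2 - (5/4)·R1
R3 → R3 - (3/4)·R1
R3 → R3 - (7/8)·R2
REF = 
  [ -4,  -4,   4, -12]
  [  0,   8,   0,   0]
  [  0,   0,  -2,   2]

Back-substitution:
x₃ = 2 / (-2) = -1
x₂ = (0 - (0)(-1)) / 8 = 0
x₁ = (-12 - (-4)(0) - (4)(-1)) / (-4) = 2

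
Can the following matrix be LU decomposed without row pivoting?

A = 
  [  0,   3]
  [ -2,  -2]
No.
A[1,1] = 0 but A[2,1] = -2 ≠ 0. Any LU with L unit lower triangular has (LU)[1,1] = U[1,1] and (LU)[2,1] = L[2,1]·U[1,1]; matching A forces U[1,1] = 0, which then forces (LU)[2,1] = 0 ≠ -2. A row swap (pivoting) is required.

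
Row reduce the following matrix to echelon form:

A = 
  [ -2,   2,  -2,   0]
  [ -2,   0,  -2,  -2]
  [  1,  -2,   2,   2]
Row operations:
R2 → R2 - (1)·R1
R3 → R3 + (1/2)·R1
R3 → R3 - (1/2)·R2

Resulting echelon form:
REF = 
  [ -2,   2,  -2,   0]
  [  0,  -2,   0,  -2]
  [  0,   0,   1,   3]

Rank = 3 (number of non-zero pivot rows).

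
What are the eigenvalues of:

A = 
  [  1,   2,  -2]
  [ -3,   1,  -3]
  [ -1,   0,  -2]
λ = -2, 1 + 2i, 1 - 2i  (≈ -2, 1 + 2i, 1 - 2i)

Characteristic polynomial: det(λI - A) = λ³ + λ + 10
Testing integer divisors of the constant term: p(-2) = 0, so (λ + 2) is a factor:
p(λ) = (λ + 2)(λ² - 2λ + 5)
λ² - 2λ + 5 = 0  ⇒  λ = (2 ± √((-2)² - 4·(5)))/2 = (2 ± √(-16))/2
  = 1 + 2i,  1 - 2i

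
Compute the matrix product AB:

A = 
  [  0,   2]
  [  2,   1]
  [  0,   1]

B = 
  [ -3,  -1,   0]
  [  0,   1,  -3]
AB = 
  [  0,   2,  -6]
  [ -6,  -1,  -3]
  [  0,   1,  -3]

A is 3×2 and B is 2×3, so AB is 3×3. Each entry is (row of A)·(column of B):
AB[1,1] = (0)(-3) + (2)(0) = 0
AB[1,2] = (0)(-1) + (2)(1) = 2
AB[1,3] = (0)(0) + (2)(-3) = -6
AB[2,1] = (2)(-3) + (1)(0) = -6
AB[2,2] = (2)(-1) + (1)(1) = -1
AB[2,3] = (2)(0) + (1)(-3) = -3
AB[3,1] = (0)(-3) + (1)(0) = 0
AB[3,2] = (0)(-1) + (1)(1) = 1
AB[3,3] = (0)(0) + (1)(-3) = -3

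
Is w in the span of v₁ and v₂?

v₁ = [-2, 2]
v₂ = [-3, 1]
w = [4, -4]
Yes

Form the augmented matrix and row-reduce:
[v₁|v₂|w] = 
  [ -2,  -3,   4]
  [  2,   1,  -4]
R2 → R2 + (1)·R1
REF = 
  [ -2,  -3,   4]
  [  0,  -2,   0]

No row of the form [0 0 | nonzero], so the system is consistent. Back-substitution gives c₁ = -2, c₂ = 0: w = (-2)·v₁ + (0)·v₂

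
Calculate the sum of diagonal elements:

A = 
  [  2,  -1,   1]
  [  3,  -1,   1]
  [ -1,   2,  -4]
-3

tr(A) = 2 + -1 + -4 = -3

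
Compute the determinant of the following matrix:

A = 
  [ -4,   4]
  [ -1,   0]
For a 2×2 matrix, det = ad - bc = (-4)(0) - (4)(-1) = 4

det(A) = 4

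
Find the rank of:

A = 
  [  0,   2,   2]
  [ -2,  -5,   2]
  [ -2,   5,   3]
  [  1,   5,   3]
rank(A) = 3

Row reduce:
Swap R1 ↔ R2
R3 → R3 - (1)·R1
R4 → R4 + (1/2)·R1
R3 → R3 - (5)·R2
R4 → R4 - (5/4)·R2
R4 → R4 + (1/6)·R3
REF = 
  [ -2,  -5,   2]
  [  0,   2,   2]
  [  0,   0,  -9]
  [  0,   0,   0]
Pivot columns: 1, 2, 3 → 3 pivots.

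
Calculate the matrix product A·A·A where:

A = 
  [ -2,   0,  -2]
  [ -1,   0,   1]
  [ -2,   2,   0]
A² = A·A:
A²[1,1] = (-2)(-2) + (0)(-1) + (-2)(-2) = 8
A²[1,2] = (-2)(0) + (0)(0) + (-2)(2) = -4
A²[1,3] = (-2)(-2) + (0)(1) + (-2)(0) = 4
A²[2,1] = (-1)(-2) + (0)(-1) + (1)(-2) = 0
A²[2,2] = (-1)(0) + (0)(0) + (1)(2) = 2
A²[2,3] = (-1)(-2) + (0)(1) + (1)(0) = 2
A²[3,1] = (-2)(-2) + (2)(-1) + (0)(-2) = 2
A²[3,2] = (-2)(0) + (2)(0) + (0)(2) = 0
A²[3,3] = (-2)(-2) + (2)(1) + (0)(0) = 6
A² = 
  [  8,  -4,   4]
  [  0,   2,   2]
  [  2,   0,   6]

A^3 = A^2·A:
A^3[1,1] = (8)(-2) + (-4)(-1) + (4)(-2) = -20
A^3[1,2] = (8)(0) + (-4)(0) + (4)(2) = 8
A^3[1,3] = (8)(-2) + (-4)(1) + (4)(0) = -20
A^3[2,1] = (0)(-2) + (2)(-1) + (2)(-2) = -6
A^3[2,2] = (0)(0) + (2)(0) + (2)(2) = 4
A^3[2,3] = (0)(-2) + (2)(1) + (2)(0) = 2
A^3[3,1] = (2)(-2) + (0)(-1) + (6)(-2) = -16
A^3[3,2] = (2)(0) + (0)(0) + (6)(2) = 12
A^3[3,3] = (2)(-2) + (0)(1) + (6)(0) = -4
A^3 = 
  [-20,   8, -20]
  [ -6,   4,   2]
  [-16,  12,  -4]

Therefore
A^3 = 
  [-20,   8, -20]
  [ -6,   4,   2]
  [-16,  12,  -4]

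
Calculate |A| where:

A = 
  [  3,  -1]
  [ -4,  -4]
-16

For a 2×2 matrix, det = ad - bc = (3)(-4) - (-1)(-4) = -16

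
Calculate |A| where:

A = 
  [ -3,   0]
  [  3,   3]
-9

For a 2×2 matrix, det = ad - bc = (-3)(3) - (0)(3) = -9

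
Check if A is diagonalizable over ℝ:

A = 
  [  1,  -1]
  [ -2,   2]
Yes

tr(A) = 3, det(A) = 0
Characteristic polynomial: λ² - tr(A)λ + det(A) = λ² - 3λ
λ² - 3λ = λ(λ - 3)
Eigenvalues: 3, 0
λ=0: alg. mult. = 1, geom. mult. = 2 - rank(A - (0)I) = 2 - 1 = 1
λ=3: alg. mult. = 1, geom. mult. = 2 - rank(A - (3)I) = 2 - 1 = 1
Sum of geometric multiplicities equals n, so A has n independent eigenvectors.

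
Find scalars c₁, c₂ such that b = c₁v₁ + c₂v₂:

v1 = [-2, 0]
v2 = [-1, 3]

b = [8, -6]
c1 = -3, c2 = -2

b = -3·v1 + -2·v2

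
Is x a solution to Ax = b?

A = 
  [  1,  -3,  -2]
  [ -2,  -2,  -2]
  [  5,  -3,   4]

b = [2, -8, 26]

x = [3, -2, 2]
No

Ax = [5, -6, 29] ≠ b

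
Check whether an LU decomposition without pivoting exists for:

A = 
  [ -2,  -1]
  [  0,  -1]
Yes.
A[1,1] = -2 ≠ 0, so Gaussian elimination proceeds without a row swap: multiplier ℓ₂₁ = (0)/(-2) = 0, and U[2,2] = -1 - (0)(-1) = -1.
L = 
  [  1,   0]
  [  0,   1]
U = 
  [ -2,  -1]
  [  0,  -1]
Check row 2 of LU: [(0)(-2), (0)(-1) + (-1)] = [0, -1] = row 2 of A ✓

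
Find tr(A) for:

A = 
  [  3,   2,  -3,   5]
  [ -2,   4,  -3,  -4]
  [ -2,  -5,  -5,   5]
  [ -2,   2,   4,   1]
3

tr(A) = 3 + 4 + -5 + 1 = 3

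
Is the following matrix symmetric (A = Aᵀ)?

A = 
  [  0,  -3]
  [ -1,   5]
No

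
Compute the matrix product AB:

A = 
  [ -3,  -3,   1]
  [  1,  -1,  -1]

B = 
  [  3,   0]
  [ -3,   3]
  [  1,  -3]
A is 2×3 and B is 3×2, so AB is 2×2. Each entry is (row of A)·(column of B):
AB[1,1] = (-3)(3) + (-3)(-3) + (1)(1) = 1
AB[1,2] = (-3)(0) + (-3)(3) + (1)(-3) = -12
AB[2,1] = (1)(3) + (-1)(-3) + (-1)(1) = 5
AB[2,2] = (1)(0) + (-1)(3) + (-1)(-3) = 0

AB = 
  [  1, -12]
  [  5,   0]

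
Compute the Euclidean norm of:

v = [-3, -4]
5

||v||₂ = √((-3)² + (-4)²) = √25 = 5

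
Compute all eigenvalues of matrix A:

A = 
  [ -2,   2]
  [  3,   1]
λ = (-1 + √33)/2, (-1 - √33)/2  (≈ 2.372, -3.372)

tr(A) = -1, det(A) = -8
Characteristic polynomial: λ² - tr(A)λ + det(A) = λ² + λ - 8
λ² + λ - 8 = 0  ⇒  λ = (-1 ± √((1)² - 4·(-8)))/2 = (-1 ± √(33))/2
  = (-1 + √33)/2,  (-1 - √33)/2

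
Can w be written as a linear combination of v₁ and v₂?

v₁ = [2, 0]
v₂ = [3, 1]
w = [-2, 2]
Yes

Form the augmented matrix and row-reduce:
[v₁|v₂|w] = 
  [  2,   3,  -2]
  [  0,   1,   2]
(already in echelon form — no row operations needed)

No row of the form [0 0 | nonzero], so the system is consistent. Back-substitution gives c₁ = -4, c₂ = 2: w = (-4)·v₁ + (2)·v₂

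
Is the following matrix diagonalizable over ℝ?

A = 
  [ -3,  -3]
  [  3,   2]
No

tr(A) = -1, det(A) = 3
Characteristic polynomial: λ² - tr(A)λ + det(A) = λ² + λ + 3
λ² + λ + 3 = 0  ⇒  λ = (-1 ± √((1)² - 4·(3)))/2 = (-1 ± √(-11))/2
  = (-1 + i√11)/2,  (-1 - i√11)/2
Eigenvalues: (-1 + i√11)/2, (-1 - i√11)/2  (≈ -0.5 + 1.658i, -0.5 - 1.658i)
Has complex eigenvalues (not diagonalizable over ℝ).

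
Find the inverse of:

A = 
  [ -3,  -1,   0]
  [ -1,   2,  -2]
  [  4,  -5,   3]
det(A) = (-3)·((2)(3) - (-2)(-5)) - (-1)·((-1)(3) - (-2)(4)) + (0)·((-1)(-5) - (2)(4))
  = (-3)(-4) - (-1)(5) + (0)(-3)
  = 17
det(A) = 17 ≠ 0, so A is invertible.

Cofactors Cᵢⱼ = (-1)ⁱ⁺ʲ·Mᵢⱼ:
C = 
  [ -4,  -5,  -3]
  [  3,  -9, -19]
  [  2,  -6,  -7]

adj(A) = Cᵀ:
adj(A) = 
  [ -4,   3,   2]
  [ -5,  -9,  -6]
  [ -3, -19,  -7]

A⁻¹ = (1/17) · adj(A):
A⁻¹ = 
  [ -4/17,   3/17,   2/17]
  [ -5/17,  -9/17,  -6/17]
  [ -3/17, -19/17,  -7/17]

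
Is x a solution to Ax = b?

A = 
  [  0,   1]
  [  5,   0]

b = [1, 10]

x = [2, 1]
Yes

Ax = [1, 10] = b ✓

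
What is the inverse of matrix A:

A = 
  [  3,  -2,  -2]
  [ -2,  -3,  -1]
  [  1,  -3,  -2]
det(A) = (3)·((-3)(-2) - (-1)(-3)) - (-2)·((-2)(-2) - (-1)(1)) + (-2)·((-2)(-3) - (-3)(1))
  = (3)(3) - (-2)(5) + (-2)(9)
  = 1
det(A) = 1 ≠ 0, so A is invertible.

Cofactors Cᵢⱼ = (-1)ⁱ⁺ʲ·Mᵢⱼ:
C = 
  [  3,  -5,   9]
  [  2,  -4,   7]
  [ -4,   7, -13]

adj(A) = Cᵀ:
adj(A) = 
  [  3,   2,  -4]
  [ -5,  -4,   7]
  [  9,   7, -13]

A⁻¹ = (1) · adj(A):
A⁻¹ = 
  [  3,   2,  -4]
  [ -5,  -4,   7]
  [  9,   7, -13]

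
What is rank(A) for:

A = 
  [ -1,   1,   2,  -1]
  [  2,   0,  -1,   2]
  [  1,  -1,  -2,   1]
rank(A) = 2

Row reduce:
R2 → R2 + (2)·R1
R3 → R3 + (1)·R1
REF = 
  [ -1,   1,   2,  -1]
  [  0,   2,   3,   0]
  [  0,   0,   0,   0]
Pivot columns: 1, 2 → 2 pivots.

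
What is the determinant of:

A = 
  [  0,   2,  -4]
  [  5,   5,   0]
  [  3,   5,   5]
Cofactor expansion along row 1:
det(A) = (0)·((5)(5) - (0)(5)) - (2)·((5)(5) - (0)(3)) + (-4)·((5)(5) - (5)(3))
  = (0)(25) - (2)(25) + (-4)(10)
  = -90

det(A) = -90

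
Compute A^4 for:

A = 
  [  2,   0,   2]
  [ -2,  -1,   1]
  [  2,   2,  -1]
A² = A·A:
A²[1,1] = (2)(2) + (0)(-2) + (2)(2) = 8
A²[1,2] = (2)(0) + (0)(-1) + (2)(2) = 4
A²[1,3] = (2)(2) + (0)(1) + (2)(-1) = 2
A²[2,1] = (-2)(2) + (-1)(-2) + (1)(2) = 0
A²[2,2] = (-2)(0) + (-1)(-1) + (1)(2) = 3
A²[2,3] = (-2)(2) + (-1)(1) + (1)(-1) = -6
A²[3,1] = (2)(2) + (2)(-2) + (-1)(2) = -2
A²[3,2] = (2)(0) + (2)(-1) + (-1)(2) = -4
A²[3,3] = (2)(2) + (2)(1) + (-1)(-1) = 7
A² = 
  [  8,   4,   2]
  [  0,   3,  -6]
  [ -2,  -4,   7]

A^3 = A^2·A:
A^3[1,1] = (8)(2) + (4)(-2) + (2)(2) = 12
A^3[1,2] = (8)(0) + (4)(-1) + (2)(2) = 0
A^3[1,3] = (8)(2) + (4)(1) + (2)(-1) = 18
A^3[2,1] = (0)(2) + (3)(-2) + (-6)(2) = -18
A^3[2,2] = (0)(0) + (3)(-1) + (-6)(2) = -15
A^3[2,3] = (0)(2) + (3)(1) + (-6)(-1) = 9
A^3[3,1] = (-2)(2) + (-4)(-2) + (7)(2) = 18
A^3[3,2] = (-2)(0) + (-4)(-1) + (7)(2) = 18
A^3[3,3] = (-2)(2) + (-4)(1) + (7)(-1) = -15
A^3 = 
  [ 12,   0,  18]
  [-18, -15,   9]
  [ 18,  18, -15]

A^4 = A^3·A:
A^4[1,1] = (12)(2) + (0)(-2) + (18)(2) = 60
A^4[1,2] = (12)(0) + (0)(-1) + (18)(2) = 36
A^4[1,3] = (12)(2) + (0)(1) + (18)(-1) = 6
A^4[2,1] = (-18)(2) + (-15)(-2) + (9)(2) = 12
A^4[2,2] = (-18)(0) + (-15)(-1) + (9)(2) = 33
A^4[2,3] = (-18)(2) + (-15)(1) + (9)(-1) = -60
A^4[3,1] = (18)(2) + (18)(-2) + (-15)(2) = -30
A^4[3,2] = (18)(0) + (18)(-1) + (-15)(2) = -48
A^4[3,3] = (18)(2) + (18)(1) + (-15)(-1) = 69
A^4 = 
  [ 60,  36,   6]
  [ 12,  33, -60]
  [-30, -48,  69]

Therefore
A^4 = 
  [ 60,  36,   6]
  [ 12,  33, -60]
  [-30, -48,  69]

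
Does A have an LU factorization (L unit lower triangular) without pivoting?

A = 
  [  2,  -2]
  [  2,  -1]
Yes.
A[1,1] = 2 ≠ 0, so Gaussian elimination proceeds without a row swap: multiplier ℓ₂₁ = (2)/(2) = 1, and U[2,2] = -1 - (1)(-2) = 1.
L = 
  [  1,   0]
  [  1,   1]
U = 
  [  2,  -2]
  [  0,   1]
Check row 2 of LU: [(1)(2), (1)(-2) + 1] = [2, -1] = row 2 of A ✓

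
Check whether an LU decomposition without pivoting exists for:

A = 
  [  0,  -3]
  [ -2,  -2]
No.
A[1,1] = 0 but A[2,1] = -2 ≠ 0. Any LU with L unit lower triangular has (LU)[1,1] = U[1,1] and (LU)[2,1] = L[2,1]·U[1,1]; matching A forces U[1,1] = 0, which then forces (LU)[2,1] = 0 ≠ -2. A row swap (pivoting) is required.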